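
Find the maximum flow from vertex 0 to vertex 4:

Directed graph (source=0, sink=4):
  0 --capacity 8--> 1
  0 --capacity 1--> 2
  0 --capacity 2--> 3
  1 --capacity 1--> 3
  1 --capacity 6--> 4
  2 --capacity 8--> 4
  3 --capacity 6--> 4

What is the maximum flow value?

Computing max flow:
  Flow on (0->1): 7/8
  Flow on (0->2): 1/1
  Flow on (0->3): 2/2
  Flow on (1->3): 1/1
  Flow on (1->4): 6/6
  Flow on (2->4): 1/8
  Flow on (3->4): 3/6
Maximum flow = 10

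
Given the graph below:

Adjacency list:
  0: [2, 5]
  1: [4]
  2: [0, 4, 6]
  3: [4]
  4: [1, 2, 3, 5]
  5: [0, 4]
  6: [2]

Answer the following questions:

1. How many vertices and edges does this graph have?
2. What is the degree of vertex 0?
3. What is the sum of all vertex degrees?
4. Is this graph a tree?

Count: 7 vertices, 7 edges.
Vertex 0 has neighbors [2, 5], degree = 2.
Handshaking lemma: 2 * 7 = 14.
A tree on 7 vertices has 6 edges. This graph has 7 edges (1 extra). Not a tree.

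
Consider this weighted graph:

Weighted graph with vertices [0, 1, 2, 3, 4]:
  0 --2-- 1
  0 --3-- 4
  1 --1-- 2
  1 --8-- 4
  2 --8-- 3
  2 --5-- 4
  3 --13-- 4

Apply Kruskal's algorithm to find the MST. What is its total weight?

Applying Kruskal's algorithm (sort edges by weight, add if no cycle):
  Add (1,2) w=1
  Add (0,1) w=2
  Add (0,4) w=3
  Skip (2,4) w=5 (creates cycle)
  Skip (1,4) w=8 (creates cycle)
  Add (2,3) w=8
  Skip (3,4) w=13 (creates cycle)
MST weight = 14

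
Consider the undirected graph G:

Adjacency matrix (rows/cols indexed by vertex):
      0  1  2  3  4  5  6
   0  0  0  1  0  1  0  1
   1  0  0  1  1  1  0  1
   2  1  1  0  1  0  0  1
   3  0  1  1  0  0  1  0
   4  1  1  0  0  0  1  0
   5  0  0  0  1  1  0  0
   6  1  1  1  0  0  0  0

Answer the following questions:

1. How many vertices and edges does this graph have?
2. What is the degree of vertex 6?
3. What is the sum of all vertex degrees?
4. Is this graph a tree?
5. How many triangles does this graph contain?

Count: 7 vertices, 11 edges.
Vertex 6 has neighbors [0, 1, 2], degree = 3.
Handshaking lemma: 2 * 11 = 22.
A tree on 7 vertices has 6 edges. This graph has 11 edges (5 extra). Not a tree.
Number of triangles = 3.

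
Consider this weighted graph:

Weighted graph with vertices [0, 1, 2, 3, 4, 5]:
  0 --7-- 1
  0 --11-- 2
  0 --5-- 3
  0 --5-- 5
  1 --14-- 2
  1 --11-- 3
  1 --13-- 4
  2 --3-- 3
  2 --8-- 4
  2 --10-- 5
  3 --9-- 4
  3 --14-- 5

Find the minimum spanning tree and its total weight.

Applying Kruskal's algorithm (sort edges by weight, add if no cycle):
  Add (2,3) w=3
  Add (0,3) w=5
  Add (0,5) w=5
  Add (0,1) w=7
  Add (2,4) w=8
  Skip (3,4) w=9 (creates cycle)
  Skip (2,5) w=10 (creates cycle)
  Skip (0,2) w=11 (creates cycle)
  Skip (1,3) w=11 (creates cycle)
  Skip (1,4) w=13 (creates cycle)
  Skip (1,2) w=14 (creates cycle)
  Skip (3,5) w=14 (creates cycle)
MST weight = 28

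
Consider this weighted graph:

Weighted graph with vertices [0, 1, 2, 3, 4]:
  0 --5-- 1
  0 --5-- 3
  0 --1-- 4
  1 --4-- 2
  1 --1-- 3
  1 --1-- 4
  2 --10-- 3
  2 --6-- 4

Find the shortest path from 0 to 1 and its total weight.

Using Dijkstra's algorithm from vertex 0:
Shortest path: 0 -> 4 -> 1
Total weight: 1 + 1 = 2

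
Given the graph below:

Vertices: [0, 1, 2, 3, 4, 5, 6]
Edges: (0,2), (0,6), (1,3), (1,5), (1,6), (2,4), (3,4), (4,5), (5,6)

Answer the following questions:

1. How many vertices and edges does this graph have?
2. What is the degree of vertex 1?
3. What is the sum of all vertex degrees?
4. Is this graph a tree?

Count: 7 vertices, 9 edges.
Vertex 1 has neighbors [3, 5, 6], degree = 3.
Handshaking lemma: 2 * 9 = 18.
A tree on 7 vertices has 6 edges. This graph has 9 edges (3 extra). Not a tree.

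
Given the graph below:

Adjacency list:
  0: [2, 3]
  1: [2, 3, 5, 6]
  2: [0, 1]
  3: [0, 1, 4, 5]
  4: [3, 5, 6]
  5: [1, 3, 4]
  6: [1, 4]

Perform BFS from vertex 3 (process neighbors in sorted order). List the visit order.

BFS from vertex 3 (neighbors processed in ascending order):
Visit order: 3, 0, 1, 4, 5, 2, 6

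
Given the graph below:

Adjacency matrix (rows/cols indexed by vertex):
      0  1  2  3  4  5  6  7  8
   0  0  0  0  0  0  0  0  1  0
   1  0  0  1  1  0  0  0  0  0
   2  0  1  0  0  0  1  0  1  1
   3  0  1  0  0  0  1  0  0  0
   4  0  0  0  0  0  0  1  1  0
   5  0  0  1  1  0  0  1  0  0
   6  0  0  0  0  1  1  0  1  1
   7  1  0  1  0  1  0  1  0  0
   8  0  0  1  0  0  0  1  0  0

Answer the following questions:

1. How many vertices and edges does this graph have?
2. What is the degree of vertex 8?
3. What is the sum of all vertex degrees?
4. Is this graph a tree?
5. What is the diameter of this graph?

Count: 9 vertices, 12 edges.
Vertex 8 has neighbors [2, 6], degree = 2.
Handshaking lemma: 2 * 12 = 24.
A tree on 9 vertices has 8 edges. This graph has 12 edges (4 extra). Not a tree.
Diameter (longest shortest path) = 4.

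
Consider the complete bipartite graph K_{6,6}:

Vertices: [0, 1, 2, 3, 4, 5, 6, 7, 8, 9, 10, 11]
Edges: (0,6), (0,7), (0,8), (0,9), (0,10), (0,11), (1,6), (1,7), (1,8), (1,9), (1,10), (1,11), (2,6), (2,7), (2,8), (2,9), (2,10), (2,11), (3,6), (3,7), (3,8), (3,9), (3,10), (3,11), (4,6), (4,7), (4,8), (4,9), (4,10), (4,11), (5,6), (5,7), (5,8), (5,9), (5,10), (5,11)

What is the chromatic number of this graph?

K_{6,6} is bipartite: vertices split into two independent sets of size 6 and 6.
Color one set 0, the other 1. No adjacent vertices share a color.
Chromatic number = 2.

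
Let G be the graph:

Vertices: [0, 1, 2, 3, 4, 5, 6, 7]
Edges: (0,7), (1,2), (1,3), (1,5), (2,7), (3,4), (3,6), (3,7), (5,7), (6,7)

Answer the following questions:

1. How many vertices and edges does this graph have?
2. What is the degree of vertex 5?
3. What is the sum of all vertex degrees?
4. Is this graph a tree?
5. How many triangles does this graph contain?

Count: 8 vertices, 10 edges.
Vertex 5 has neighbors [1, 7], degree = 2.
Handshaking lemma: 2 * 10 = 20.
A tree on 8 vertices has 7 edges. This graph has 10 edges (3 extra). Not a tree.
Number of triangles = 1.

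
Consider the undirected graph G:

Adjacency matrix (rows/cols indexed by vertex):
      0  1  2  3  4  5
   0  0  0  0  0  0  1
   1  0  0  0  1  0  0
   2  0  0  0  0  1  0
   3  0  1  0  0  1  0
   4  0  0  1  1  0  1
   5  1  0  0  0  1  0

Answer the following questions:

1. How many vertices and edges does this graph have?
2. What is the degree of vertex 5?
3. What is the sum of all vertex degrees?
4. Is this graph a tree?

Count: 6 vertices, 5 edges.
Vertex 5 has neighbors [0, 4], degree = 2.
Handshaking lemma: 2 * 5 = 10.
A graph is a tree iff it is connected and has exactly n-1 edges. This graph is connected (all 6 vertices in one component) and has 6-1 = 5 edges. It is a tree.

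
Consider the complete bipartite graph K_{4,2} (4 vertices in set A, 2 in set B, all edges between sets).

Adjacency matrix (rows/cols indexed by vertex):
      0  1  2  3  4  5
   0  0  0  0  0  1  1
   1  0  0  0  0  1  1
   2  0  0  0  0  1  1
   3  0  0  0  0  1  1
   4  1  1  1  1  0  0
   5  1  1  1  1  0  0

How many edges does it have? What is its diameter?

K_{4,2} has 4 * 2 = 8 edges.
Any vertex reaches any opposite-side vertex in 1 step; same-side vertices reach in 2 steps via any opposite-side vertex.
Diameter = 2.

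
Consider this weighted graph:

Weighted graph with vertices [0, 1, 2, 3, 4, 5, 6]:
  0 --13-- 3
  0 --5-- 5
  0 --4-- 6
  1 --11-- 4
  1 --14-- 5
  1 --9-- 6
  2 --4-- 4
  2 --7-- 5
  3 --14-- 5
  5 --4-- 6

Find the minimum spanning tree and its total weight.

Applying Kruskal's algorithm (sort edges by weight, add if no cycle):
  Add (0,6) w=4
  Add (2,4) w=4
  Add (5,6) w=4
  Skip (0,5) w=5 (creates cycle)
  Add (2,5) w=7
  Add (1,6) w=9
  Skip (1,4) w=11 (creates cycle)
  Add (0,3) w=13
  Skip (1,5) w=14 (creates cycle)
  Skip (3,5) w=14 (creates cycle)
MST weight = 41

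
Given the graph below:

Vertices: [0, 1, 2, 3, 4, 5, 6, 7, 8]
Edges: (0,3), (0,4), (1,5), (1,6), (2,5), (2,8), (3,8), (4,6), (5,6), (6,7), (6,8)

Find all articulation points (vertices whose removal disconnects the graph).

An articulation point is a vertex whose removal disconnects the graph.
Articulation points: [6]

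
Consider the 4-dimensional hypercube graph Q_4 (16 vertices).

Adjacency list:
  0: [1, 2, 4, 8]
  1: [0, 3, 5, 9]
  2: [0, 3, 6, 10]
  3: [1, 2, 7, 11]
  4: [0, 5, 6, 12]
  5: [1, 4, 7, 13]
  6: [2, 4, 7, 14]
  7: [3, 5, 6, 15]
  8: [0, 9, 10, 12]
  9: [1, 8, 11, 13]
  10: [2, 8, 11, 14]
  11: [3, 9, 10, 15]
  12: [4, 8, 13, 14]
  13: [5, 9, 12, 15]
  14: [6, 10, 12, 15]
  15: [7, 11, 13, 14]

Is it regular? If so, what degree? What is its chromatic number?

In Q_4, every vertex has exactly 4 neighbors (flip one of 4 bits), so it is 4-regular.
Q_4 is bipartite (partition by bit-parity), so chromatic number = 2.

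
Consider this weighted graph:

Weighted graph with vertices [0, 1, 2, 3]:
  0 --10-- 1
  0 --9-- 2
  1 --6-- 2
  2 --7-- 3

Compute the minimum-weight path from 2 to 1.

Using Dijkstra's algorithm from vertex 2:
Shortest path: 2 -> 1
Total weight: 6 = 6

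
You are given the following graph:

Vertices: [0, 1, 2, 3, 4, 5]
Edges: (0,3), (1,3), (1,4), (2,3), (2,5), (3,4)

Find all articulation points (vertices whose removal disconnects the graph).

An articulation point is a vertex whose removal disconnects the graph.
Articulation points: [2, 3]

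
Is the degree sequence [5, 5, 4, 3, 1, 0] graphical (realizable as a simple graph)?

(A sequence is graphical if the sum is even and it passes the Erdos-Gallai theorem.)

Sum of degrees = 18. Sum is even but fails Erdos-Gallai. The sequence is NOT graphical.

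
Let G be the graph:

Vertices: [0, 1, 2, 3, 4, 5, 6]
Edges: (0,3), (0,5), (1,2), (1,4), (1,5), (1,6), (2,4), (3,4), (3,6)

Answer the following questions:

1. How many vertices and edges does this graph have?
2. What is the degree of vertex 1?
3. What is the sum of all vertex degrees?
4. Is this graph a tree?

Count: 7 vertices, 9 edges.
Vertex 1 has neighbors [2, 4, 5, 6], degree = 4.
Handshaking lemma: 2 * 9 = 18.
A tree on 7 vertices has 6 edges. This graph has 9 edges (3 extra). Not a tree.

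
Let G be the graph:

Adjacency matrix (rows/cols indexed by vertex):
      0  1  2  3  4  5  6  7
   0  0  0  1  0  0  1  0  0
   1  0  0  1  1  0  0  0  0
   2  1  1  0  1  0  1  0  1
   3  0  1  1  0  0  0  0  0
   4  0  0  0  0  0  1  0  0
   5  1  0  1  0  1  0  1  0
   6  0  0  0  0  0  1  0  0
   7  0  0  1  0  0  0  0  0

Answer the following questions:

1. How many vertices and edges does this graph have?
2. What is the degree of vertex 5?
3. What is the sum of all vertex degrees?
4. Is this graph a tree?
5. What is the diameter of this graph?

Count: 8 vertices, 9 edges.
Vertex 5 has neighbors [0, 2, 4, 6], degree = 4.
Handshaking lemma: 2 * 9 = 18.
A tree on 8 vertices has 7 edges. This graph has 9 edges (2 extra). Not a tree.
Diameter (longest shortest path) = 3.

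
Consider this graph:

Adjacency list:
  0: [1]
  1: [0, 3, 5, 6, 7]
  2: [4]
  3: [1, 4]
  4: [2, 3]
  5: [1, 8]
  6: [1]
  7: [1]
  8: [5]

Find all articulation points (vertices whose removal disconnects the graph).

An articulation point is a vertex whose removal disconnects the graph.
Articulation points: [1, 3, 4, 5]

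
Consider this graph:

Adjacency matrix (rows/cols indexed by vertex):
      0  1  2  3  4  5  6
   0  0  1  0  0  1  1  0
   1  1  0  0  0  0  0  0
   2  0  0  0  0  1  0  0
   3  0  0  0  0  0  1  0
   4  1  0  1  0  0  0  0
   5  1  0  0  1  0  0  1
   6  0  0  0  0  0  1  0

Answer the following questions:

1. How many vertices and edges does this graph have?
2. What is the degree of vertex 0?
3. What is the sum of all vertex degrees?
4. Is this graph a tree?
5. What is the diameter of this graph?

Count: 7 vertices, 6 edges.
Vertex 0 has neighbors [1, 4, 5], degree = 3.
Handshaking lemma: 2 * 6 = 12.
A graph is a tree iff it is connected and has exactly n-1 edges. This graph is connected (all 7 vertices in one component) and has 7-1 = 6 edges. It is a tree.
Diameter (longest shortest path) = 4.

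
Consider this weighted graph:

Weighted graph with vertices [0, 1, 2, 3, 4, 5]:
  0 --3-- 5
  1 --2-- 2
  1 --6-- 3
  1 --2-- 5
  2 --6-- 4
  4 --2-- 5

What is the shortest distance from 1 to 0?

Using Dijkstra's algorithm from vertex 1:
Shortest path: 1 -> 5 -> 0
Total weight: 2 + 3 = 5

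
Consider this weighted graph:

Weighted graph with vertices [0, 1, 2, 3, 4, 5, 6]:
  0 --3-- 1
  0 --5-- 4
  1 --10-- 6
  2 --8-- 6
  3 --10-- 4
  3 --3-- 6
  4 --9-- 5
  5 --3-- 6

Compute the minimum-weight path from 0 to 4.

Using Dijkstra's algorithm from vertex 0:
Shortest path: 0 -> 4
Total weight: 5 = 5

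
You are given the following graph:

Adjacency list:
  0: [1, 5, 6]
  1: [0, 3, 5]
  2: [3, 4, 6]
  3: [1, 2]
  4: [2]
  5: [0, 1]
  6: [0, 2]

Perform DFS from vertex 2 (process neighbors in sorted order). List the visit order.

DFS from vertex 2 (neighbors processed in ascending order):
Visit order: 2, 3, 1, 0, 5, 6, 4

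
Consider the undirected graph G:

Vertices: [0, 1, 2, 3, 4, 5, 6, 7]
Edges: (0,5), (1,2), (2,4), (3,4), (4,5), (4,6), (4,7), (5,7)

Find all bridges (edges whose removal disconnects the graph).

A bridge is an edge whose removal increases the number of connected components.
Bridges found: (0,5), (1,2), (2,4), (3,4), (4,6)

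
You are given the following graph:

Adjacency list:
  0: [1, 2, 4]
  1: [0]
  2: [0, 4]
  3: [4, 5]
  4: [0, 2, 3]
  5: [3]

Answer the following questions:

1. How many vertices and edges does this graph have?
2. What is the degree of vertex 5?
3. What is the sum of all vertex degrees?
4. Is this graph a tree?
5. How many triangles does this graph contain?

Count: 6 vertices, 6 edges.
Vertex 5 has neighbors [3], degree = 1.
Handshaking lemma: 2 * 6 = 12.
A tree on 6 vertices has 5 edges. This graph has 6 edges (1 extra). Not a tree.
Number of triangles = 1.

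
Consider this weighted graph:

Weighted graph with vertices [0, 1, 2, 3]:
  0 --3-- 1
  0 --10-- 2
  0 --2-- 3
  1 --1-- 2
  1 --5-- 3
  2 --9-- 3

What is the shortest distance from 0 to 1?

Using Dijkstra's algorithm from vertex 0:
Shortest path: 0 -> 1
Total weight: 3 = 3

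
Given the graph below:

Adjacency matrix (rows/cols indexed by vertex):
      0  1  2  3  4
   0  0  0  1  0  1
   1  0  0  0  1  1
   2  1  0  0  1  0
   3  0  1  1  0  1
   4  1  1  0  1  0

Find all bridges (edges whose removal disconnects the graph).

No bridges found. The graph is 2-edge-connected (no single edge removal disconnects it).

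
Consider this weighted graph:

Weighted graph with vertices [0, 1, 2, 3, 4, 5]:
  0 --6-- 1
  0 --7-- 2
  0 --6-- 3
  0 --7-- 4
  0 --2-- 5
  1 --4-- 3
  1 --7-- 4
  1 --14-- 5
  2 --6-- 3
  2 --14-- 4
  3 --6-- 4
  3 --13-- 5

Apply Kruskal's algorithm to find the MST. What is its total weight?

Applying Kruskal's algorithm (sort edges by weight, add if no cycle):
  Add (0,5) w=2
  Add (1,3) w=4
  Add (0,1) w=6
  Skip (0,3) w=6 (creates cycle)
  Add (2,3) w=6
  Add (3,4) w=6
  Skip (0,2) w=7 (creates cycle)
  Skip (0,4) w=7 (creates cycle)
  Skip (1,4) w=7 (creates cycle)
  Skip (3,5) w=13 (creates cycle)
  Skip (1,5) w=14 (creates cycle)
  Skip (2,4) w=14 (creates cycle)
MST weight = 24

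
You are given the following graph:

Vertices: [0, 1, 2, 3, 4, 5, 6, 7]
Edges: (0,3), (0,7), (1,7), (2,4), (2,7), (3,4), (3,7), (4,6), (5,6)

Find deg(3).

Vertex 3 has neighbors [0, 4, 7], so deg(3) = 3.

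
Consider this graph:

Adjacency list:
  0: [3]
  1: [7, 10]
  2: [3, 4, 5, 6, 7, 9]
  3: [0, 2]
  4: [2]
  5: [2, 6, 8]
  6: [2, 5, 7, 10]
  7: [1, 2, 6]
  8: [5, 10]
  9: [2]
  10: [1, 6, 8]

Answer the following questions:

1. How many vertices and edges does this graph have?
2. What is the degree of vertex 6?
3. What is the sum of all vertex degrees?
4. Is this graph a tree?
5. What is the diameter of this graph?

Count: 11 vertices, 14 edges.
Vertex 6 has neighbors [2, 5, 7, 10], degree = 4.
Handshaking lemma: 2 * 14 = 28.
A tree on 11 vertices has 10 edges. This graph has 14 edges (4 extra). Not a tree.
Diameter (longest shortest path) = 4.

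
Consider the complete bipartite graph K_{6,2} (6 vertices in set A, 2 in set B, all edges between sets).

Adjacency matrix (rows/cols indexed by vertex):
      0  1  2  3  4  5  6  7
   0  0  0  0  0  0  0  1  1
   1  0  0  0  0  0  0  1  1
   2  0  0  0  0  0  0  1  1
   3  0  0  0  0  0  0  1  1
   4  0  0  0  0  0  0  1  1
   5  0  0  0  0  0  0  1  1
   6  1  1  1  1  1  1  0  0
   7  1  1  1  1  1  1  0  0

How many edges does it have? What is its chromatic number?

K_{6,2} has 6 * 2 = 12 edges.
Bipartite graphs have chromatic number 2 (color each partition differently).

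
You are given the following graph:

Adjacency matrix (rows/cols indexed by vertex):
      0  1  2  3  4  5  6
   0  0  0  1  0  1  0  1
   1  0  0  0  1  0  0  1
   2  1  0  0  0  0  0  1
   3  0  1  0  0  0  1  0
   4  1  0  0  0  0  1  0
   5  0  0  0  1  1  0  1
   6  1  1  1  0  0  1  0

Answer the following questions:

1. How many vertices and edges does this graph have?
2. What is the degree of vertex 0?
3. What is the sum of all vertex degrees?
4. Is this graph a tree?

Count: 7 vertices, 9 edges.
Vertex 0 has neighbors [2, 4, 6], degree = 3.
Handshaking lemma: 2 * 9 = 18.
A tree on 7 vertices has 6 edges. This graph has 9 edges (3 extra). Not a tree.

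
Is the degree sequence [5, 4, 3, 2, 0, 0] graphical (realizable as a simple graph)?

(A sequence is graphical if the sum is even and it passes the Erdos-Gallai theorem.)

Sum of degrees = 14. Sum is even but fails Erdos-Gallai. The sequence is NOT graphical.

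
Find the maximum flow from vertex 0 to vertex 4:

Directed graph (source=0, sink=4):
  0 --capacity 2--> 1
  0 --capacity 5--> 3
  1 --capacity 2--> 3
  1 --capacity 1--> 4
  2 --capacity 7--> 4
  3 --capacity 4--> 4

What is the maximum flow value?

Computing max flow:
  Flow on (0->1): 1/2
  Flow on (0->3): 4/5
  Flow on (1->4): 1/1
  Flow on (3->4): 4/4
Maximum flow = 5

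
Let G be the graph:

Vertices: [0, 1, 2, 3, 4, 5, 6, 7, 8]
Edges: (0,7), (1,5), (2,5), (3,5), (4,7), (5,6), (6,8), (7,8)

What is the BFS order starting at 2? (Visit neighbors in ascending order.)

BFS from vertex 2 (neighbors processed in ascending order):
Visit order: 2, 5, 1, 3, 6, 8, 7, 0, 4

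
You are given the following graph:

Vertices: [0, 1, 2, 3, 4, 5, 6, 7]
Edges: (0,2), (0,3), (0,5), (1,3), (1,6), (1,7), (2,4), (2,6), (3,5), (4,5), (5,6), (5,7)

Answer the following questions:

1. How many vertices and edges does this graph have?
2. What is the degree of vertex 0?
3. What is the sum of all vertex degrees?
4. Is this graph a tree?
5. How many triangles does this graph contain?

Count: 8 vertices, 12 edges.
Vertex 0 has neighbors [2, 3, 5], degree = 3.
Handshaking lemma: 2 * 12 = 24.
A tree on 8 vertices has 7 edges. This graph has 12 edges (5 extra). Not a tree.
Number of triangles = 1.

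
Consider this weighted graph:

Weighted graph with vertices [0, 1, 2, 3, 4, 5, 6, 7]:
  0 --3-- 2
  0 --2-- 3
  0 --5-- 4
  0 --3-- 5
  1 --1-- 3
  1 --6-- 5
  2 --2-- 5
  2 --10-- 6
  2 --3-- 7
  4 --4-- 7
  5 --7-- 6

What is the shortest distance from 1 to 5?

Using Dijkstra's algorithm from vertex 1:
Shortest path: 1 -> 5
Total weight: 6 = 6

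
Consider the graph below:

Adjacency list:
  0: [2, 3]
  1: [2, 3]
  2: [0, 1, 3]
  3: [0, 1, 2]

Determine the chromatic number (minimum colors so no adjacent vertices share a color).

The graph has a maximum clique of size 3 (lower bound on chromatic number).
A valid 3-coloring: {0: 2, 1: 2, 2: 0, 3: 1}.
Chromatic number = 3.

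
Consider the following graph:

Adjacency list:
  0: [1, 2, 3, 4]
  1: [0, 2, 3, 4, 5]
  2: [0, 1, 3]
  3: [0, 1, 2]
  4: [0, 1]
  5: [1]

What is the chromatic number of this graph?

The graph has a maximum clique of size 4 (lower bound on chromatic number).
A valid 4-coloring: {0: 1, 1: 0, 2: 2, 3: 3, 4: 2, 5: 1}.
Chromatic number = 4.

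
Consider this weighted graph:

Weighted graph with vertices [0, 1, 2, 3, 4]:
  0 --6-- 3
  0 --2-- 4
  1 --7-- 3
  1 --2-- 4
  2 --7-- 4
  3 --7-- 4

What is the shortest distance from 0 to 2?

Using Dijkstra's algorithm from vertex 0:
Shortest path: 0 -> 4 -> 2
Total weight: 2 + 7 = 9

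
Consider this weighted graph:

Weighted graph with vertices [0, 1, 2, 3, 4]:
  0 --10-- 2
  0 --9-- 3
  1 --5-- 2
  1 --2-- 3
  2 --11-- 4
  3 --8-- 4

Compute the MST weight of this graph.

Applying Kruskal's algorithm (sort edges by weight, add if no cycle):
  Add (1,3) w=2
  Add (1,2) w=5
  Add (3,4) w=8
  Add (0,3) w=9
  Skip (0,2) w=10 (creates cycle)
  Skip (2,4) w=11 (creates cycle)
MST weight = 24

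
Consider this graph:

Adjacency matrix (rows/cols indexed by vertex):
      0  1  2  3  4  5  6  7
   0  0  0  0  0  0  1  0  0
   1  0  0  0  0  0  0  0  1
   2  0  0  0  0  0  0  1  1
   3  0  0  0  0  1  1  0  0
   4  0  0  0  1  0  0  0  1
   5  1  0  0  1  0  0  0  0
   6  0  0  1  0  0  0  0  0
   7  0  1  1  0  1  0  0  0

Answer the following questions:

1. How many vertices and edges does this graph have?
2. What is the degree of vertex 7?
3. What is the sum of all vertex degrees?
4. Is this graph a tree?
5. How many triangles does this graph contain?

Count: 8 vertices, 7 edges.
Vertex 7 has neighbors [1, 2, 4], degree = 3.
Handshaking lemma: 2 * 7 = 14.
A graph is a tree iff it is connected and has exactly n-1 edges. This graph is connected (all 8 vertices in one component) and has 8-1 = 7 edges. It is a tree.
Number of triangles = 0.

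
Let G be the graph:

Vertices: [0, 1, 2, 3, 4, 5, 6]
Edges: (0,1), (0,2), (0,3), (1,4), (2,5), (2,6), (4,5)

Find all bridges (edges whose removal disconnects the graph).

A bridge is an edge whose removal increases the number of connected components.
Bridges found: (0,3), (2,6)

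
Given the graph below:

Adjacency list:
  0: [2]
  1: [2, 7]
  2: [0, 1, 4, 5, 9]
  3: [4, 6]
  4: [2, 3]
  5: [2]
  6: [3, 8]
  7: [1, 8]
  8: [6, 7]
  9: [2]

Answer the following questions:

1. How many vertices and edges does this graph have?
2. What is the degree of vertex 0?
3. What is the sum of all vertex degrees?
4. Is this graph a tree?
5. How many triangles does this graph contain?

Count: 10 vertices, 10 edges.
Vertex 0 has neighbors [2], degree = 1.
Handshaking lemma: 2 * 10 = 20.
A tree on 10 vertices has 9 edges. This graph has 10 edges (1 extra). Not a tree.
Number of triangles = 0.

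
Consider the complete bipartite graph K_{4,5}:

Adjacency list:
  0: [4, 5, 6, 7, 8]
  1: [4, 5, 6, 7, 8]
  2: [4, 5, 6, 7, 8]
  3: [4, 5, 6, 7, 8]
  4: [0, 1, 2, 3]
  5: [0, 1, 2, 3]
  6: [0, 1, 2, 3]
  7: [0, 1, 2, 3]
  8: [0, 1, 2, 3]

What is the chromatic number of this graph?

K_{4,5} is bipartite: vertices split into two independent sets of size 4 and 5.
Color one set 0, the other 1. No adjacent vertices share a color.
Chromatic number = 2.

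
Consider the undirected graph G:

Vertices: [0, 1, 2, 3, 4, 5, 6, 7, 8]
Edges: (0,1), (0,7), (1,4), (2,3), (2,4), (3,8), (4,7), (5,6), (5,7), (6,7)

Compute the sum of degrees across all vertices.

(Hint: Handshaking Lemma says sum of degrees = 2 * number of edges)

Count edges: 10 edges.
By Handshaking Lemma: sum of degrees = 2 * 10 = 20.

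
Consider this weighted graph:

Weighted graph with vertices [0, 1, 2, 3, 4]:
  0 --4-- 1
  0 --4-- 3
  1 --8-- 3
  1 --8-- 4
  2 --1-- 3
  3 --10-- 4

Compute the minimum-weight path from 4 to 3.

Using Dijkstra's algorithm from vertex 4:
Shortest path: 4 -> 3
Total weight: 10 = 10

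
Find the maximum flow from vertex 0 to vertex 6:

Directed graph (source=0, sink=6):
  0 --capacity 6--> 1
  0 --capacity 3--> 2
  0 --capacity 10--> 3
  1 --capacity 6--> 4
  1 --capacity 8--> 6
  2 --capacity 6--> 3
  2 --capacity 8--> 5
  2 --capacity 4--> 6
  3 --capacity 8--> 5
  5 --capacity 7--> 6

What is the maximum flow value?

Computing max flow:
  Flow on (0->1): 6/6
  Flow on (0->2): 3/3
  Flow on (0->3): 7/10
  Flow on (1->6): 6/8
  Flow on (2->6): 3/4
  Flow on (3->5): 7/8
  Flow on (5->6): 7/7
Maximum flow = 16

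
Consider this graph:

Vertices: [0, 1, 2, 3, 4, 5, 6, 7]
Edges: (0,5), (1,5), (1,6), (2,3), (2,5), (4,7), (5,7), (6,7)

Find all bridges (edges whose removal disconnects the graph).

A bridge is an edge whose removal increases the number of connected components.
Bridges found: (0,5), (2,3), (2,5), (4,7)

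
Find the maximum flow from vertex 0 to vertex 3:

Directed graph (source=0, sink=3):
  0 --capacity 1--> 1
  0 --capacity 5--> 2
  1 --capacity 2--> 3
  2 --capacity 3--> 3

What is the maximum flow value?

Computing max flow:
  Flow on (0->1): 1/1
  Flow on (0->2): 3/5
  Flow on (1->3): 1/2
  Flow on (2->3): 3/3
Maximum flow = 4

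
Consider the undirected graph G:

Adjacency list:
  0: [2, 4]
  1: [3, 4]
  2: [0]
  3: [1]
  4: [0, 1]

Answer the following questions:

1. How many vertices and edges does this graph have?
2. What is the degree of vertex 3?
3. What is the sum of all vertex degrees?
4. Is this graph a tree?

Count: 5 vertices, 4 edges.
Vertex 3 has neighbors [1], degree = 1.
Handshaking lemma: 2 * 4 = 8.
A graph is a tree iff it is connected and has exactly n-1 edges. This graph is connected (all 5 vertices in one component) and has 5-1 = 4 edges. It is a tree.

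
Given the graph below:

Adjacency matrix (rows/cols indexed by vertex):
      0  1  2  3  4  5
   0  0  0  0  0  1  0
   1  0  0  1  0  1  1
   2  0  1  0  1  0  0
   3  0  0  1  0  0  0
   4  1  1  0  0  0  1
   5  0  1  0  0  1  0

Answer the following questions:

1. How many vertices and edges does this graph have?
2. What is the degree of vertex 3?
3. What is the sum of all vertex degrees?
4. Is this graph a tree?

Count: 6 vertices, 6 edges.
Vertex 3 has neighbors [2], degree = 1.
Handshaking lemma: 2 * 6 = 12.
A tree on 6 vertices has 5 edges. This graph has 6 edges (1 extra). Not a tree.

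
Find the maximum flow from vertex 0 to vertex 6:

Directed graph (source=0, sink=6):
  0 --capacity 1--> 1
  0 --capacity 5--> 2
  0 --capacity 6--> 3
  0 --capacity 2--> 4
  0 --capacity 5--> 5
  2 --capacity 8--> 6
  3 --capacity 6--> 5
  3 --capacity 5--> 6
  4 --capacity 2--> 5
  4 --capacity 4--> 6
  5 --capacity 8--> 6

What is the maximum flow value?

Computing max flow:
  Flow on (0->2): 5/5
  Flow on (0->3): 6/6
  Flow on (0->4): 2/2
  Flow on (0->5): 5/5
  Flow on (2->6): 5/8
  Flow on (3->5): 1/6
  Flow on (3->6): 5/5
  Flow on (4->6): 2/4
  Flow on (5->6): 6/8
Maximum flow = 18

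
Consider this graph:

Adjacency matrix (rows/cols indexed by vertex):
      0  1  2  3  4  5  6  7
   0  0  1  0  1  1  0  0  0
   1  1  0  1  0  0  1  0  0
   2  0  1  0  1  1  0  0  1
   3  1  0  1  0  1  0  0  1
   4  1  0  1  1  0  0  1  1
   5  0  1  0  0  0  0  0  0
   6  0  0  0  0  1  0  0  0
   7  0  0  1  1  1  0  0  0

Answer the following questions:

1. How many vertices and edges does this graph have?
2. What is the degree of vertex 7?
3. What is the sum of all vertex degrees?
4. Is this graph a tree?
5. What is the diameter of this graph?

Count: 8 vertices, 12 edges.
Vertex 7 has neighbors [2, 3, 4], degree = 3.
Handshaking lemma: 2 * 12 = 24.
A tree on 8 vertices has 7 edges. This graph has 12 edges (5 extra). Not a tree.
Diameter (longest shortest path) = 4.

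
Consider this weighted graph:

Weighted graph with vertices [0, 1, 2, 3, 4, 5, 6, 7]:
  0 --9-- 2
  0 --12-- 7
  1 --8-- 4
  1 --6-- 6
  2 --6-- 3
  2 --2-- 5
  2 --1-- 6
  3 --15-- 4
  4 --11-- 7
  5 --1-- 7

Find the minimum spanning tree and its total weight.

Applying Kruskal's algorithm (sort edges by weight, add if no cycle):
  Add (2,6) w=1
  Add (5,7) w=1
  Add (2,5) w=2
  Add (1,6) w=6
  Add (2,3) w=6
  Add (1,4) w=8
  Add (0,2) w=9
  Skip (4,7) w=11 (creates cycle)
  Skip (0,7) w=12 (creates cycle)
  Skip (3,4) w=15 (creates cycle)
MST weight = 33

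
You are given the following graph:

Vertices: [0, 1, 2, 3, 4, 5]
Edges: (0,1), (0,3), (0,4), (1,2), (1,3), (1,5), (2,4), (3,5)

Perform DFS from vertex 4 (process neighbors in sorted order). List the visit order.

DFS from vertex 4 (neighbors processed in ascending order):
Visit order: 4, 0, 1, 2, 3, 5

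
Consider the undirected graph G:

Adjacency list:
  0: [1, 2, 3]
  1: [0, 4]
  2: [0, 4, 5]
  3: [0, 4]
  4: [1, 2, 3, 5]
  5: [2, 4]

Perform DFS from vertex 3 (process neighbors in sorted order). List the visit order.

DFS from vertex 3 (neighbors processed in ascending order):
Visit order: 3, 0, 1, 4, 2, 5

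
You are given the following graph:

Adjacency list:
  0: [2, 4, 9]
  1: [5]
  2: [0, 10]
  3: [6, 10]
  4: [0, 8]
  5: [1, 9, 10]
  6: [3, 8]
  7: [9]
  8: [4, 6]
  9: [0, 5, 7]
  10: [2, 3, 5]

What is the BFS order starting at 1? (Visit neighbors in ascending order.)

BFS from vertex 1 (neighbors processed in ascending order):
Visit order: 1, 5, 9, 10, 0, 7, 2, 3, 4, 6, 8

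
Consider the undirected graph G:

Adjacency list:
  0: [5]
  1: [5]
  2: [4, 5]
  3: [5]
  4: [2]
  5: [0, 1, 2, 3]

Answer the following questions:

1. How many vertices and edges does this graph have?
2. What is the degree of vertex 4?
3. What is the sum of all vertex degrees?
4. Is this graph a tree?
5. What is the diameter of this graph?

Count: 6 vertices, 5 edges.
Vertex 4 has neighbors [2], degree = 1.
Handshaking lemma: 2 * 5 = 10.
A graph is a tree iff it is connected and has exactly n-1 edges. This graph is connected (all 6 vertices in one component) and has 6-1 = 5 edges. It is a tree.
Diameter (longest shortest path) = 3.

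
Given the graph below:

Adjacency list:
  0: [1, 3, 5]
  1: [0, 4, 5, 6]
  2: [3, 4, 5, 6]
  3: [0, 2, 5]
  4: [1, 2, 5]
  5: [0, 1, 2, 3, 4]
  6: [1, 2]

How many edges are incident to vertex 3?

Vertex 3 has neighbors [0, 2, 5], so deg(3) = 3.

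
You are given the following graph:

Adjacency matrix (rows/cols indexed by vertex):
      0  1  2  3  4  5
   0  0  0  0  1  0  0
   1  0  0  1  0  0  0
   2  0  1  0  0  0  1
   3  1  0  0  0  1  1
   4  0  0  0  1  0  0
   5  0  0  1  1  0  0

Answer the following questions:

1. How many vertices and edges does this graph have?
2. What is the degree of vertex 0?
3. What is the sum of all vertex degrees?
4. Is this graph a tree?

Count: 6 vertices, 5 edges.
Vertex 0 has neighbors [3], degree = 1.
Handshaking lemma: 2 * 5 = 10.
A graph is a tree iff it is connected and has exactly n-1 edges. This graph is connected (all 6 vertices in one component) and has 6-1 = 5 edges. It is a tree.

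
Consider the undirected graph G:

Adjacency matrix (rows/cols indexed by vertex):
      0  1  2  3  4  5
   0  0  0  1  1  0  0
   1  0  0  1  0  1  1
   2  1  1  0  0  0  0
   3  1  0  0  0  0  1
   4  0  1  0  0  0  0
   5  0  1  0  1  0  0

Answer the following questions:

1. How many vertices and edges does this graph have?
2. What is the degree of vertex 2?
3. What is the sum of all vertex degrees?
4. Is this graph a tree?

Count: 6 vertices, 6 edges.
Vertex 2 has neighbors [0, 1], degree = 2.
Handshaking lemma: 2 * 6 = 12.
A tree on 6 vertices has 5 edges. This graph has 6 edges (1 extra). Not a tree.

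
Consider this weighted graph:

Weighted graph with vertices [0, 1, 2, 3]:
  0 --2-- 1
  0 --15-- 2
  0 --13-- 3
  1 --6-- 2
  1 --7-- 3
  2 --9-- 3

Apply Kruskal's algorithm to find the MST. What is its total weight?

Applying Kruskal's algorithm (sort edges by weight, add if no cycle):
  Add (0,1) w=2
  Add (1,2) w=6
  Add (1,3) w=7
  Skip (2,3) w=9 (creates cycle)
  Skip (0,3) w=13 (creates cycle)
  Skip (0,2) w=15 (creates cycle)
MST weight = 15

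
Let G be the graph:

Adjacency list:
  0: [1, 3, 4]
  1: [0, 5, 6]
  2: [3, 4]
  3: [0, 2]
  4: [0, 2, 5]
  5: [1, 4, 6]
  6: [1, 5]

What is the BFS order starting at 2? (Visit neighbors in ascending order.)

BFS from vertex 2 (neighbors processed in ascending order):
Visit order: 2, 3, 4, 0, 5, 1, 6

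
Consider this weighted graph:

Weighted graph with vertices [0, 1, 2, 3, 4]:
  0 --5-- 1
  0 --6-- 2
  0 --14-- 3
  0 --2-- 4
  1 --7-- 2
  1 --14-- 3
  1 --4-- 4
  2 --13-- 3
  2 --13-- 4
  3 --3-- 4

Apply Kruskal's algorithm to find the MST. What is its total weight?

Applying Kruskal's algorithm (sort edges by weight, add if no cycle):
  Add (0,4) w=2
  Add (3,4) w=3
  Add (1,4) w=4
  Skip (0,1) w=5 (creates cycle)
  Add (0,2) w=6
  Skip (1,2) w=7 (creates cycle)
  Skip (2,3) w=13 (creates cycle)
  Skip (2,4) w=13 (creates cycle)
  Skip (0,3) w=14 (creates cycle)
  Skip (1,3) w=14 (creates cycle)
MST weight = 15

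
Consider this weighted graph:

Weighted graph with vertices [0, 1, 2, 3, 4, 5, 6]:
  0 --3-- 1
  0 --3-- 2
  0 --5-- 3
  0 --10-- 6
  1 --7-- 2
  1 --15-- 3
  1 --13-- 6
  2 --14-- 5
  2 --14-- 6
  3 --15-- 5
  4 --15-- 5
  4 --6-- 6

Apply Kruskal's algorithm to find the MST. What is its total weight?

Applying Kruskal's algorithm (sort edges by weight, add if no cycle):
  Add (0,2) w=3
  Add (0,1) w=3
  Add (0,3) w=5
  Add (4,6) w=6
  Skip (1,2) w=7 (creates cycle)
  Add (0,6) w=10
  Skip (1,6) w=13 (creates cycle)
  Skip (2,6) w=14 (creates cycle)
  Add (2,5) w=14
  Skip (1,3) w=15 (creates cycle)
  Skip (3,5) w=15 (creates cycle)
  Skip (4,5) w=15 (creates cycle)
MST weight = 41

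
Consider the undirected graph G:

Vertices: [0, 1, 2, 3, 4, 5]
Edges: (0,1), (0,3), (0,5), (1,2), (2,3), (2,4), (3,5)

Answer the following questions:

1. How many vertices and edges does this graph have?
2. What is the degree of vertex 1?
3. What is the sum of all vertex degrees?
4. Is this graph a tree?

Count: 6 vertices, 7 edges.
Vertex 1 has neighbors [0, 2], degree = 2.
Handshaking lemma: 2 * 7 = 14.
A tree on 6 vertices has 5 edges. This graph has 7 edges (2 extra). Not a tree.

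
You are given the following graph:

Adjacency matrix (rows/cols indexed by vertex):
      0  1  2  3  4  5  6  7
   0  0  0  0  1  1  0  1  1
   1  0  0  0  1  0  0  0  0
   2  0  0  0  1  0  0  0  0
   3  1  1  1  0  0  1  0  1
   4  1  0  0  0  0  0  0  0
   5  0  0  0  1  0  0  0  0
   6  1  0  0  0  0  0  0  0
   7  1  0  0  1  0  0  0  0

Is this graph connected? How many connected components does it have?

Checking connectivity: the graph has 1 connected component(s).
All vertices are reachable from each other. The graph IS connected.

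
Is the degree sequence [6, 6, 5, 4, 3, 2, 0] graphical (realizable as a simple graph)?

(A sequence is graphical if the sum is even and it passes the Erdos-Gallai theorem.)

Sum of degrees = 26. Sum is even but fails Erdos-Gallai. The sequence is NOT graphical.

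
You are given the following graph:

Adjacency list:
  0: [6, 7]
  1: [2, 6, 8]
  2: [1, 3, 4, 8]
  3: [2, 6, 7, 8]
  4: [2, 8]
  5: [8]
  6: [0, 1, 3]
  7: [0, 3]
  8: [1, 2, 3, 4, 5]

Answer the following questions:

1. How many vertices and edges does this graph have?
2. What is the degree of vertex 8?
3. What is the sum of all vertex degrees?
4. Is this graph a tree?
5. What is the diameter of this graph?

Count: 9 vertices, 13 edges.
Vertex 8 has neighbors [1, 2, 3, 4, 5], degree = 5.
Handshaking lemma: 2 * 13 = 26.
A tree on 9 vertices has 8 edges. This graph has 13 edges (5 extra). Not a tree.
Diameter (longest shortest path) = 4.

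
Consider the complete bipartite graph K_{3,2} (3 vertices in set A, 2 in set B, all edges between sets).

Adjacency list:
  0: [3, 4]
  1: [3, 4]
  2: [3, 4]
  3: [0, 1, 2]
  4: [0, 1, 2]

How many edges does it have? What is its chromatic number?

K_{3,2} has 3 * 2 = 6 edges.
Bipartite graphs have chromatic number 2 (color each partition differently).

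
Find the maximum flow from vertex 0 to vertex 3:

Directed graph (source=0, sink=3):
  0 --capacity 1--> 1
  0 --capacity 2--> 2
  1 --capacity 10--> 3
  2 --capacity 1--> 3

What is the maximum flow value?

Computing max flow:
  Flow on (0->1): 1/1
  Flow on (0->2): 1/2
  Flow on (1->3): 1/10
  Flow on (2->3): 1/1
Maximum flow = 2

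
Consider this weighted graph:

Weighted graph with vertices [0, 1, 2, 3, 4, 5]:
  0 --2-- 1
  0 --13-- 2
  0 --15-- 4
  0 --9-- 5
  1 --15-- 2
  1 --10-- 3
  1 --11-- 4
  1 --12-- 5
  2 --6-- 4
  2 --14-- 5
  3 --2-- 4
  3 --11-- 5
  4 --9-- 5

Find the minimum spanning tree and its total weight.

Applying Kruskal's algorithm (sort edges by weight, add if no cycle):
  Add (0,1) w=2
  Add (3,4) w=2
  Add (2,4) w=6
  Add (0,5) w=9
  Add (4,5) w=9
  Skip (1,3) w=10 (creates cycle)
  Skip (1,4) w=11 (creates cycle)
  Skip (3,5) w=11 (creates cycle)
  Skip (1,5) w=12 (creates cycle)
  Skip (0,2) w=13 (creates cycle)
  Skip (2,5) w=14 (creates cycle)
  Skip (0,4) w=15 (creates cycle)
  Skip (1,2) w=15 (creates cycle)
MST weight = 28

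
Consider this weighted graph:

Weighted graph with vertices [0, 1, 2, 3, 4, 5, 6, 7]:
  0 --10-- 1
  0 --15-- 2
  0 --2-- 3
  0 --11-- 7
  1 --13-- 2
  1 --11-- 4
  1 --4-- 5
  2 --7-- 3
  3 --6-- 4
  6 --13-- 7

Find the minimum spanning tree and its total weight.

Applying Kruskal's algorithm (sort edges by weight, add if no cycle):
  Add (0,3) w=2
  Add (1,5) w=4
  Add (3,4) w=6
  Add (2,3) w=7
  Add (0,1) w=10
  Add (0,7) w=11
  Skip (1,4) w=11 (creates cycle)
  Skip (1,2) w=13 (creates cycle)
  Add (6,7) w=13
  Skip (0,2) w=15 (creates cycle)
MST weight = 53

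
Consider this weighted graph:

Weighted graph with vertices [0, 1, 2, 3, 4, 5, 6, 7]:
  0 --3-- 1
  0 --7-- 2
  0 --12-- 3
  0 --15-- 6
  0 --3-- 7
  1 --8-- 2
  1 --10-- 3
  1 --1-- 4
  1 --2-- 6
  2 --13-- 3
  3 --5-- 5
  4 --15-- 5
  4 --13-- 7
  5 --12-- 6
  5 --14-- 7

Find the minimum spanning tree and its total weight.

Applying Kruskal's algorithm (sort edges by weight, add if no cycle):
  Add (1,4) w=1
  Add (1,6) w=2
  Add (0,7) w=3
  Add (0,1) w=3
  Add (3,5) w=5
  Add (0,2) w=7
  Skip (1,2) w=8 (creates cycle)
  Add (1,3) w=10
  Skip (0,3) w=12 (creates cycle)
  Skip (5,6) w=12 (creates cycle)
  Skip (2,3) w=13 (creates cycle)
  Skip (4,7) w=13 (creates cycle)
  Skip (5,7) w=14 (creates cycle)
  Skip (0,6) w=15 (creates cycle)
  Skip (4,5) w=15 (creates cycle)
MST weight = 31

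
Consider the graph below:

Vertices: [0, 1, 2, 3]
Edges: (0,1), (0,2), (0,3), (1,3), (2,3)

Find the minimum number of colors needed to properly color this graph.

The graph has a maximum clique of size 3 (lower bound on chromatic number).
A valid 3-coloring: {0: 0, 1: 2, 2: 2, 3: 1}.
Chromatic number = 3.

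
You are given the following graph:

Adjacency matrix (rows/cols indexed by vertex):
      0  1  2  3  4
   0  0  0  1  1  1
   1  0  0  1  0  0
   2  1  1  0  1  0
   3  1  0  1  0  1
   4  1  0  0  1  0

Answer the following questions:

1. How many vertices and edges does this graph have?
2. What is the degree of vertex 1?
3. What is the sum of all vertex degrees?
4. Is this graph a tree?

Count: 5 vertices, 6 edges.
Vertex 1 has neighbors [2], degree = 1.
Handshaking lemma: 2 * 6 = 12.
A tree on 5 vertices has 4 edges. This graph has 6 edges (2 extra). Not a tree.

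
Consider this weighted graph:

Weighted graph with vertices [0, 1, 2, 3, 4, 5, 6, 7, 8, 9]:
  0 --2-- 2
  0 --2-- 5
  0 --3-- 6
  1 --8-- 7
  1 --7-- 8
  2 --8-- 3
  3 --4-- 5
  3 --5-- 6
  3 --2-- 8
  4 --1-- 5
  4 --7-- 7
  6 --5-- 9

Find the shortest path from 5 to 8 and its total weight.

Using Dijkstra's algorithm from vertex 5:
Shortest path: 5 -> 3 -> 8
Total weight: 4 + 2 = 6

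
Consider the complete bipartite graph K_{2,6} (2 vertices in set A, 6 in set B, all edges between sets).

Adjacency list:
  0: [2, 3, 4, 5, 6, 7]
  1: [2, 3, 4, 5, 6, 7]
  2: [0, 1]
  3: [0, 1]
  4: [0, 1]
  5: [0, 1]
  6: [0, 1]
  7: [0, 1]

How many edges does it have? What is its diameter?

K_{2,6} has 2 * 6 = 12 edges.
Any vertex reaches any opposite-side vertex in 1 step; same-side vertices reach in 2 steps via any opposite-side vertex.
Diameter = 2.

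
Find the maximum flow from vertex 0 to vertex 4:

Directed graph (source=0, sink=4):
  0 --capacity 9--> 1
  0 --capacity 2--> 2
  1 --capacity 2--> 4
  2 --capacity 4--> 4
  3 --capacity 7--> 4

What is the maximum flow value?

Computing max flow:
  Flow on (0->1): 2/9
  Flow on (0->2): 2/2
  Flow on (1->4): 2/2
  Flow on (2->4): 2/4
Maximum flow = 4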